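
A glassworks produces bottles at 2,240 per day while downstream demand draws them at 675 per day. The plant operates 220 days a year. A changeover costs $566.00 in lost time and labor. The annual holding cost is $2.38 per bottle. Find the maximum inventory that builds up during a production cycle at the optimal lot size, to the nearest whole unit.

Annual demand D = 675 × 220 = 148,500.
Production build-up factor (1 − d/p) = 1 − 675/2,240 = 0.6987.
Q* = √(2DS / (H(1 − d/p))) = √(2 × 148,500 × 566 / (2.38 × 0.6987)).
= √(168,102,000 / 1.6628) ≈ 10054.600.
Maximum inventory = Q*(1 − d/p) = 10054.600 × 0.6987 ≈ 7024.754.

I_max ≈ 7,025 bottles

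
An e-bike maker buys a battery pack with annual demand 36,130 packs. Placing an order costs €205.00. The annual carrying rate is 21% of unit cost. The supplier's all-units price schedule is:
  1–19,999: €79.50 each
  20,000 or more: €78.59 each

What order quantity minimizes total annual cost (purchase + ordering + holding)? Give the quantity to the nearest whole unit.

Holding cost per unit per year at price C is H = 0.21·C.
Candidates are each tier's EOQ (if it falls in that tier) and each price-break quantity.
EOQ at €79.50 = 942.0 (feasible in tier 1): TC = 36,130×€79.50 + (36,130/942.0)×205 + (942.0/2)×0.21×€79.50 = €2,888,061.03.
EOQ at €78.59 = 947.4 < 20000, so use break Q=20000: TC = 36,130×€78.59 + (36,130/20000.0)×205 + (20000.0/2)×0.21×€78.59 = €3,004,866.03.
Lowest total cost is €2,888,061.03 at Q = 942.0.

Q* ≈ 942 packs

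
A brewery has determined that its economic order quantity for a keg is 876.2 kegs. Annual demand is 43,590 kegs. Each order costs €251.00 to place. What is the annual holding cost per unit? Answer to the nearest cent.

H ≈ €28.50

The basic EOQ model gives Q* = √(2DS/H); rearrange for the unknown.
From Q* = √(2DS/H): H = 2DS / Q*² = 2 × 43,590 × 251 / 876.2² = 28.5026.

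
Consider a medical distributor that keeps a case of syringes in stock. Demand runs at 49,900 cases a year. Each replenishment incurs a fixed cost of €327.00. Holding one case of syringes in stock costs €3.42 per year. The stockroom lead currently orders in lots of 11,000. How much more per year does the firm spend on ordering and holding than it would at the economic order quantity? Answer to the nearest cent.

Extra cost ≈ €9,728.81 per year

EOQ = √(2DS/H) = √(2 × 49,900 × 327 / 3.42) ≈ 3089.06.
Cost at Q* = (D/Q*)S + (Q*/2)H = √(2DSH) ≈ €10,564.58.
Cost at Q = 11,000: (49,900/11,000)×327 + (11,000/2)×3.42 = €1,483.39 + €18,810.00 = €20,293.39.
Excess = €20,293.39 − €10,564.58 = €9,728.81.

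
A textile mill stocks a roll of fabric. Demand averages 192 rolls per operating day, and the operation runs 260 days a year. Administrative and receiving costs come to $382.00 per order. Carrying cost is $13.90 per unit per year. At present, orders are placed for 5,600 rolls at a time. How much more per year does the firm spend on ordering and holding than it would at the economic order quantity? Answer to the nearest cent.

Extra cost ≈ $19,300.70 per year

Annual demand D = 192 × 260 = 49,920.
EOQ = √(2DS/H) = √(2 × 49,920 × 382 / 13.9) ≈ 1656.44.
Cost at Q* = (D/Q*)S + (Q*/2)H = √(2DSH) ≈ $23,024.56.
Cost at Q = 5,600: (49,920/5,600)×382 + (5,600/2)×13.9 = $3,405.26 + $38,920.00 = $42,325.26.
Excess = $42,325.26 − $23,024.56 = $19,300.70.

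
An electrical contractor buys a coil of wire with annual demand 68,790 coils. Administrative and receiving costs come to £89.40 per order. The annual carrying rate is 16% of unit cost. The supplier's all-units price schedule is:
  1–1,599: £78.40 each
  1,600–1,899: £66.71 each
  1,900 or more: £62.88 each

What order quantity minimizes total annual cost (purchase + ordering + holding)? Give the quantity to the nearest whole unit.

Holding cost per unit per year at price C is H = 0.16·C.
Evaluate total cost at each tier's feasible EOQ or, if the EOQ is below the tier, at the tier's minimum quantity.
EOQ at £78.40 = 990.2 (feasible in tier 1): TC = 68,790×£78.40 + (68,790/990.2)×89.4 + (990.2/2)×0.16×£78.40 = £5,405,557.23.
EOQ at £66.71 = 1073.5 < 1600, so use break Q=1600: TC = 68,790×£66.71 + (68,790/1600.0)×89.4 + (1600.0/2)×0.16×£66.71 = £4,601,363.42.
EOQ at £62.88 = 1105.7 < 1900, so use break Q=1900: TC = 68,790×£62.88 + (68,790/1900.0)×89.4 + (1900.0/2)×0.16×£62.88 = £4,338,309.71.
Lowest total cost is £4,338,309.71 at Q = 1900.0.

Q* ≈ 1,900 coils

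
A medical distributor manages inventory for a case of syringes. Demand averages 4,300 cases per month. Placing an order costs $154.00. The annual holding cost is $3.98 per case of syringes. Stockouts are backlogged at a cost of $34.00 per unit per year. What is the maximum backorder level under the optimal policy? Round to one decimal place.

Annual demand D = 4,300 × 12 = 51,600.
With planned backorders, Q* = √(2DS/H) · √((H+B)/B).
√(2DS/H) = √(2 × 51,600 × 154 / 3.98) = 1998.291.
√((H+B)/B) = √((3.98+34)/34) = 1.0569.
Q* ≈ 2112.014.
S* = Q* · H/(H+B) = 2112.014 × 3.98/37.98 ≈ 221.322.

S* ≈ 221.3 cases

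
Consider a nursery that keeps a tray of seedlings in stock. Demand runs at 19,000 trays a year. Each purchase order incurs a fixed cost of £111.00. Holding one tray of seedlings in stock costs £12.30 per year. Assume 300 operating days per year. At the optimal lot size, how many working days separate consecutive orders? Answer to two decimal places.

EOQ = √(2DS/H) = √(2 × 19,000 × 111 / 12.3) ≈ 585.60.
Cycle time = Q*/D × 300 = 585.60 / 19,000 × 300 ≈ 9.246 days.

T ≈ 9.25 days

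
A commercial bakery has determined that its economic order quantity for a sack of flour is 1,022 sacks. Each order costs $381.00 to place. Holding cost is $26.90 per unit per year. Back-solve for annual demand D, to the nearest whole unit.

Invert the EOQ relation Q*² = 2DS/H.
From Q* = √(2DS/H): D = Q*²H / (2S) = 1,022² × 26.9 / (2 × 381) = 36872.204.

D ≈ 36,872 sacks per year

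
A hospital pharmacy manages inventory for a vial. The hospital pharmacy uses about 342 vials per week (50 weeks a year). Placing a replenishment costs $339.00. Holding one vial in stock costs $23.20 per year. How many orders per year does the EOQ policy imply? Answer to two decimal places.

Annual demand D = 342 × 50 = 17,100.
Q* = √(2DS/H) = √(2 × 17,100 × 339 / 23.2) ≈ 706.92.
Orders per year = D / Q* = 17,100 / 706.92 ≈ 24.190.

N ≈ 24.19 orders per year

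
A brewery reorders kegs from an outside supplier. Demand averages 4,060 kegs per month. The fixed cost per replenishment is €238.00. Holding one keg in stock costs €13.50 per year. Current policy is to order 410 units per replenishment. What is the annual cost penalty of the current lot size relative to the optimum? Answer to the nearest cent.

Annual demand D = 4,060 × 12 = 48,720.
EOQ = √(2DS/H) = √(2 × 48,720 × 238 / 13.5) ≈ 1310.66.
Cost at Q* = (D/Q*)S + (Q*/2)H = √(2DSH) ≈ €17,693.92.
Cost at Q = 410: (48,720/410)×238 + (410/2)×13.5 = €28,281.37 + €2,767.50 = €31,048.87.
Excess = €31,048.87 − €17,693.92 = €13,354.95.

Extra cost ≈ €13,354.95 per year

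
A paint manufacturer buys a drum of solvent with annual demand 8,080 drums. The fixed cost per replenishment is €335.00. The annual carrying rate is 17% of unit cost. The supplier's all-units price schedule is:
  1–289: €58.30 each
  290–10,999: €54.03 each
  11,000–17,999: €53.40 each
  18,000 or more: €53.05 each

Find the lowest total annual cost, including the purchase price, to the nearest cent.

Holding cost per unit per year at price C is H = 0.17·C.
For each price level, check whether its EOQ is feasible; otherwise the best quantity at that price is the breakpoint.
Tier 1 (€58.30): EOQ = 739.1 exceeds tier's upper bound 289, so this tier is dominated.
EOQ at €54.03 = 767.7 (feasible in tier 2): TC = 8,080×€54.03 + (8,080/767.7)×335 + (767.7/2)×0.17×€54.03 = €443,613.96.
EOQ at €53.40 = 772.2 < 11000, so use break Q=11000: TC = 8,080×€53.40 + (8,080/11000.0)×335 + (11000.0/2)×0.17×€53.40 = €481,647.07.
EOQ at €53.05 = 774.8 < 18000, so use break Q=18000: TC = 8,080×€53.05 + (8,080/18000.0)×335 + (18000.0/2)×0.17×€53.05 = €509,960.88.
Lowest total cost among the candidates is at Q = 767.7.

TC* ≈ €443,613.96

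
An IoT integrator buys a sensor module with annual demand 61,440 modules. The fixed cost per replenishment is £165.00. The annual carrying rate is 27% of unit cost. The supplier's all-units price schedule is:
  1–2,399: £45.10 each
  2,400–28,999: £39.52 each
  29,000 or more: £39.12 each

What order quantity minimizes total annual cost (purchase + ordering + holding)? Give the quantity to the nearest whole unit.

Q* ≈ 2,400 modules

Holding cost per unit per year at price C is H = 0.27·C.
For each price level, check whether its EOQ is feasible; otherwise the best quantity at that price is the breakpoint.
EOQ at £45.10 = 1290.4 (feasible in tier 1): TC = 61,440×£45.10 + (61,440/1290.4)×165 + (1290.4/2)×0.27×£45.10 = £2,786,656.77.
EOQ at £39.52 = 1378.5 < 2400, so use break Q=2400: TC = 61,440×£39.52 + (61,440/2400.0)×165 + (2400.0/2)×0.27×£39.52 = £2,445,137.28.
EOQ at £39.12 = 1385.5 < 29000, so use break Q=29000: TC = 61,440×£39.12 + (61,440/29000.0)×165 + (29000.0/2)×0.27×£39.12 = £2,557,037.17.
Lowest total cost is £2,445,137.28 at Q = 2400.0.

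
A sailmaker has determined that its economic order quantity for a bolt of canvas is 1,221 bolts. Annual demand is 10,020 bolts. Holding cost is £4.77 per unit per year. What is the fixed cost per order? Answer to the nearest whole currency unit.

The basic EOQ model gives Q* = √(2DS/H); rearrange for the unknown.
From Q* = √(2DS/H): S = Q*²H / (2D) = 1,221² × 4.77 / (2 × 10,020) = 354.8559.

S ≈ £355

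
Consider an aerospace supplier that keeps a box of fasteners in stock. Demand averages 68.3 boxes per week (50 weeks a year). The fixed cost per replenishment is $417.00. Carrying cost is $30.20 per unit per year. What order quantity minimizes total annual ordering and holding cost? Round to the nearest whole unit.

Annual demand D = 68.3 × 50 = 3,415.
EOQ = √(2DS / H) = √(2 × 3,415 × 417 / 30.2).
= √(2,848,110 / 30.2) = √94,308.2781 ≈ 307.097.

Q* ≈ 307 boxes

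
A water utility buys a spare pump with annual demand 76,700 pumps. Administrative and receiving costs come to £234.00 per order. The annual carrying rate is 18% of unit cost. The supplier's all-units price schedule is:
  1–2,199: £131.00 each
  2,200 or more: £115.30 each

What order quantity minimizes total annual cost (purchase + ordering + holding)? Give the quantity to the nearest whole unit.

Q* ≈ 2,200 pumps

Holding cost per unit per year at price C is H = 0.18·C.
Candidates are each tier's EOQ (if it falls in that tier) and each price-break quantity.
EOQ at £131.00 = 1233.8 (feasible in tier 1): TC = 76,700×£131.00 + (76,700/1233.8)×234 + (1233.8/2)×0.18×£131.00 = £10,076,793.27.
EOQ at £115.30 = 1315.1 < 2200, so use break Q=2200: TC = 76,700×£115.30 + (76,700/2200.0)×234 + (2200.0/2)×0.18×£115.30 = £8,874,497.49.
Lowest total cost is £8,874,497.49 at Q = 2200.0.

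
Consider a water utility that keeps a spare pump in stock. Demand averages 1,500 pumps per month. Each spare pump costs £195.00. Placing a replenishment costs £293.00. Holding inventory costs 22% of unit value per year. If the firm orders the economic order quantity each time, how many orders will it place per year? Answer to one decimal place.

N ≈ 36.3 orders per year

Annual demand D = 1,500 × 12 = 18,000.
Holding cost H = 0.22 × £195.00 = £42.9000 per unit per year.
EOQ = √(2DS/H) = √(2 × 18,000 × 293 / 42.9) ≈ 495.86.
Orders per year = D / Q* = 18,000 / 495.86 ≈ 36.301.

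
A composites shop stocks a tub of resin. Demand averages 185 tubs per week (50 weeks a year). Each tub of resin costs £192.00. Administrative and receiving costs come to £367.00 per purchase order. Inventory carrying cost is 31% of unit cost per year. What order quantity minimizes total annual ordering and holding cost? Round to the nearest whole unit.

Q* ≈ 338 tubs

Annual demand D = 185 × 50 = 9,250.
Holding cost H = 0.31 × £192.00 = £59.5200 per unit per year.
EOQ = √(2DS / H) = √(2 × 9,250 × 367 / 59.52).
= √(6,789,500 / 59.52) = √114,070.9005 ≈ 337.744.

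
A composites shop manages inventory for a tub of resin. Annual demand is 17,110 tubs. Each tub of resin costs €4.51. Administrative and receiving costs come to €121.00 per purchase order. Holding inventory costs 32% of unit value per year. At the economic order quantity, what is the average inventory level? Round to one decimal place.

Holding cost H = 0.32 × €4.51 = €1.4432 per unit per year.
EOQ = √(2DS/H) = √(2 × 17,110 × 121 / 1.4432) ≈ 1693.83.
Average inventory = Q*/2 ≈ 1693.83 / 2 = 846.914.

Average inventory ≈ 846.9 tubs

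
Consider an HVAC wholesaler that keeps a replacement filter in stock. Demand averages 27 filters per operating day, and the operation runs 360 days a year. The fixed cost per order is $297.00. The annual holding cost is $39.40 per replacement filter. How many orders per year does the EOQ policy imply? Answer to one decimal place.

N ≈ 25.4 orders per year

Annual demand D = 27 × 360 = 9,720.
EOQ = √(2DS/H) = √(2 × 9,720 × 297 / 39.4) ≈ 382.81.
Orders per year = D / Q* = 9,720 / 382.81 ≈ 25.391.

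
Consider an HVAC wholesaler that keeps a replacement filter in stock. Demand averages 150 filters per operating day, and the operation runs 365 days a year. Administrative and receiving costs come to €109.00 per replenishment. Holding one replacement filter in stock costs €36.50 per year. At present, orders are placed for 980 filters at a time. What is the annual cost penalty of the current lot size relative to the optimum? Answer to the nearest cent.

Extra cost ≈ €3,102.41 per year

Annual demand D = 150 × 365 = 54,750.
EOQ = √(2DS/H) = √(2 × 54,750 × 109 / 36.5) ≈ 571.84.
Cost at Q* = (D/Q*)S + (Q*/2)H = √(2DSH) ≈ €20,872.13.
Cost at Q = 980: (54,750/980)×109 + (980/2)×36.5 = €6,089.54 + €17,885.00 = €23,974.54.
Excess = €23,974.54 − €20,872.13 = €3,102.41.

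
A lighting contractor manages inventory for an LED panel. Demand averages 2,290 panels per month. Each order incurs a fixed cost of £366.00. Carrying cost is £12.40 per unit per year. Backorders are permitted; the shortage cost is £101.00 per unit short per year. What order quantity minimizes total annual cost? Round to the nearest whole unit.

Annual demand D = 2,290 × 12 = 27,480.
With planned backorders, Q* = √(2DS/H) · √((H+B)/B).
√(2DS/H) = √(2 × 27,480 × 366 / 12.4) = 1273.659.
√((H+B)/B) = √((12.4+101)/101) = 1.0596.
Q* ≈ 1349.581.

Q* ≈ 1,350 panels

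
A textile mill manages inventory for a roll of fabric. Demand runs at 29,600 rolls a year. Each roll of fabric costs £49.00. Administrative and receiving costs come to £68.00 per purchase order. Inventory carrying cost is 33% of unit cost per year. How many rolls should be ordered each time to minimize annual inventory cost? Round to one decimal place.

Holding cost H = 0.33 × £49.00 = £16.1700 per unit per year.
EOQ = √(2DS / H) = √(2 × 29,600 × 68 / 16.17).
= √(4,025,600 / 16.17) = √248,954.8547 ≈ 498.954.

Q* ≈ 499.0 rolls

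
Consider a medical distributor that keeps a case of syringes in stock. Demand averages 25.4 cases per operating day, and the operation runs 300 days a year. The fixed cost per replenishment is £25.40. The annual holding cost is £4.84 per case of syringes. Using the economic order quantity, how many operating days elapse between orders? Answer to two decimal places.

T ≈ 11.13 days

Annual demand D = 25.4 × 300 = 7,620.
The optimal lot size = √(2DS/H) = √(2 × 7,620 × 25.4 / 4.84) ≈ 282.80.
Cycle time = Q*/D × 300 = 282.80 / 7,620 × 300 ≈ 11.134 days.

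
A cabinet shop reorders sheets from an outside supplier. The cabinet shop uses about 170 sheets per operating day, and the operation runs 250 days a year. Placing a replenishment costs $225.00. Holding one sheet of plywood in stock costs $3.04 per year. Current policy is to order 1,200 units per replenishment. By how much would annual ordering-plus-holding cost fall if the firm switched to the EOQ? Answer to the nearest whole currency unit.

Annual demand D = 170 × 250 = 42,500.
EOQ = √(2DS/H) = √(2 × 42,500 × 225 / 3.04) ≈ 2508.21.
Cost at Q* = (D/Q*)S + (Q*/2)H = √(2DSH) ≈ $7,624.96.
Cost at Q = 1,200: (42,500/1,200)×225 + (1,200/2)×3.04 = $7,968.75 + $1,824.00 = $9,792.75.
Excess = $9,792.75 − $7,624.96 = $2,167.79.

Extra cost ≈ $2,168 per year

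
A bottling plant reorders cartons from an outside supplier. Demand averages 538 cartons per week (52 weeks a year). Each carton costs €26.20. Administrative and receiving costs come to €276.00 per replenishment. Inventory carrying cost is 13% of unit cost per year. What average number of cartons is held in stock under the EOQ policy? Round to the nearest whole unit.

Average inventory ≈ 1,065 cartons

Annual demand D = 538 × 52 = 27,976.
Holding cost H = 0.13 × €26.20 = €3.4060 per unit per year.
The optimal lot size = √(2DS/H) = √(2 × 27,976 × 276 / 3.406) ≈ 2129.32.
Average inventory = Q*/2 ≈ 2129.32 / 2 = 1064.658.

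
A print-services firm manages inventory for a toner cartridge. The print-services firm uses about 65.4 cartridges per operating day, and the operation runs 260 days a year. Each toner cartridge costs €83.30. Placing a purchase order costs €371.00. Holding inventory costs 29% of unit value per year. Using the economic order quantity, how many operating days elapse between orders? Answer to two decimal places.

T ≈ 11.05 days

Annual demand D = 65.4 × 260 = 17,004.
Holding cost H = 0.29 × €83.30 = €24.1570 per unit per year.
The optimal lot size = √(2DS/H) = √(2 × 17,004 × 371 / 24.157) ≈ 722.70.
Cycle time = Q*/D × 260 = 722.70 / 17,004 × 260 ≈ 11.050 days.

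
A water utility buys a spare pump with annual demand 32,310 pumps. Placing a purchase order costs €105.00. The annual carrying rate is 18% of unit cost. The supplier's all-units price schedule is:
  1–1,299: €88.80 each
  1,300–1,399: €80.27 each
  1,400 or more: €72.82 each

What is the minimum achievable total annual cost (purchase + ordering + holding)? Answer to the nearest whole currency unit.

Holding cost per unit per year at price C is H = 0.18·C.
Candidates are each tier's EOQ (if it falls in that tier) and each price-break quantity.
EOQ at €88.80 = 651.5 (feasible in tier 1): TC = 32,310×€88.80 + (32,310/651.5)×105 + (651.5/2)×0.18×€88.80 = €2,879,542.08.
EOQ at €80.27 = 685.3 < 1300, so use break Q=1300: TC = 32,310×€80.27 + (32,310/1300.0)×105 + (1300.0/2)×0.18×€80.27 = €2,605,524.94.
EOQ at €72.82 = 719.5 < 1400, so use break Q=1400: TC = 32,310×€72.82 + (32,310/1400.0)×105 + (1400.0/2)×0.18×€72.82 = €2,364,412.77.
Lowest total cost among the candidates is at Q = 1400.0.

TC* ≈ €2,364,413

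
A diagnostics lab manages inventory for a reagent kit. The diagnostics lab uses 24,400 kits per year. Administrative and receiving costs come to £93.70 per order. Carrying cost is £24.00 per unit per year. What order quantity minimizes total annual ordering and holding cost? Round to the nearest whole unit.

Q* ≈ 436 kits

EOQ = √(2DS / H) = √(2 × 24,400 × 93.7 / 24).
= √(4,572,560 / 24) = √190,523.3333 ≈ 436.490.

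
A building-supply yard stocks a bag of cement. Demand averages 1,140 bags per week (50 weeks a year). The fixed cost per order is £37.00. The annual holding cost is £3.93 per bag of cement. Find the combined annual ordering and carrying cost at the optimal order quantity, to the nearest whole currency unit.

TC* ≈ £4,071

Annual demand D = 1,140 × 50 = 57,000.
The optimal lot size = √(2DS/H) = √(2 × 57,000 × 37 / 3.93) ≈ 1035.99.
At Q*, ordering cost (D/Q*)S equals holding cost (Q*/2)H, each = √(DSH/2).
Minimum total = √(2DSH) = √(2 × 57,000 × 37 × 3.93) ≈ 4071.454.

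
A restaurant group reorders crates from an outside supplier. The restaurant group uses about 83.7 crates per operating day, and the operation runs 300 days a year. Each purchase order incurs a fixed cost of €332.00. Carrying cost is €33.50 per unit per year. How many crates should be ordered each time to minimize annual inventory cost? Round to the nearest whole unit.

Q* ≈ 705 crates

Annual demand D = 83.7 × 300 = 25,110.
EOQ = √(2DS / H) = √(2 × 25,110 × 332 / 33.5).
= √(16,673,040 / 33.5) = √497,702.6866 ≈ 705.480.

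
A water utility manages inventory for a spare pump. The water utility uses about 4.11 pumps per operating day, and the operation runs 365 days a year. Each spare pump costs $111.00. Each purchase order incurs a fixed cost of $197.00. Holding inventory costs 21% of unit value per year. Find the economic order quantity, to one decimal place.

Q* ≈ 159.2 pumps

Annual demand D = 4.11 × 365 = 1,500.15.
Holding cost H = 0.21 × $111.00 = $23.3100 per unit per year.
EOQ = √(2DS / H) = √(2 × 1,500.15 × 197 / 23.31).
= √(591,059.1 / 23.31) = √25,356.4607 ≈ 159.237.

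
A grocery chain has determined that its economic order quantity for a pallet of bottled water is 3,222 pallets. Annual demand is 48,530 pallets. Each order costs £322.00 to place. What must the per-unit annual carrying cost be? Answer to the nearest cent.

The basic EOQ model gives Q* = √(2DS/H); rearrange for the unknown.
From Q* = √(2DS/H): H = 2DS / Q*² = 2 × 48,530 × 322 / 3,222² = 3.0105.

H ≈ £3.01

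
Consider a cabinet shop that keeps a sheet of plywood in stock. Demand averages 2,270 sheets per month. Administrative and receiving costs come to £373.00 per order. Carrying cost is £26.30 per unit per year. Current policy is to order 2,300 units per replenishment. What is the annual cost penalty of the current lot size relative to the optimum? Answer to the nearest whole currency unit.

Extra cost ≈ £11,545 per year

Annual demand D = 2,270 × 12 = 27,240.
EOQ = √(2DS/H) = √(2 × 27,240 × 373 / 26.3) ≈ 879.01.
Cost at Q* = (D/Q*)S + (Q*/2)H = √(2DSH) ≈ £23,118.03.
Cost at Q = 2,300: (27,240/2,300)×373 + (2,300/2)×26.3 = £4,417.62 + £30,245.00 = £34,662.62.
Excess = £34,662.62 − £23,118.03 = £11,544.59.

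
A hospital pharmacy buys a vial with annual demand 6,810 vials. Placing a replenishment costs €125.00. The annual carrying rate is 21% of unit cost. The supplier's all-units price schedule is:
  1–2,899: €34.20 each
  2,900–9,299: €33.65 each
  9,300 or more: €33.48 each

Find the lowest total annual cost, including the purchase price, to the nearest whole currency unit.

Holding cost per unit per year at price C is H = 0.21·C.
Evaluate total cost at each tier's feasible EOQ or, if the EOQ is below the tier, at the tier's minimum quantity.
EOQ at €34.20 = 486.9 (feasible in tier 1): TC = 6,810×€34.20 + (6,810/486.9)×125 + (486.9/2)×0.21×€34.20 = €236,398.76.
EOQ at €33.65 = 490.8 < 2900, so use break Q=2900: TC = 6,810×€33.65 + (6,810/2900.0)×125 + (2900.0/2)×0.21×€33.65 = €239,696.46.
EOQ at €33.48 = 492.1 < 9300, so use break Q=9300: TC = 6,810×€33.48 + (6,810/9300.0)×125 + (9300.0/2)×0.21×€33.48 = €260,783.55.
Lowest total cost among the candidates is at Q = 486.9.

TC* ≈ €236,399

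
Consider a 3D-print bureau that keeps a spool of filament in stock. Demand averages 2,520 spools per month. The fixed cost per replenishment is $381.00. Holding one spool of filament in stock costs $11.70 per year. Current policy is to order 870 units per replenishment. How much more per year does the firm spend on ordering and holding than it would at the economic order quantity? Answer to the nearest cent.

Annual demand D = 2,520 × 12 = 30,240.
EOQ = √(2DS/H) = √(2 × 30,240 × 381 / 11.7) ≈ 1403.38.
Cost at Q* = (D/Q*)S + (Q*/2)H = √(2DSH) ≈ $16,419.55.
Cost at Q = 870: (30,240/870)×381 + (870/2)×11.7 = $13,243.03 + $5,089.50 = $18,332.53.
Excess = $18,332.53 − $16,419.55 = $1,912.98.

Extra cost ≈ $1,912.98 per year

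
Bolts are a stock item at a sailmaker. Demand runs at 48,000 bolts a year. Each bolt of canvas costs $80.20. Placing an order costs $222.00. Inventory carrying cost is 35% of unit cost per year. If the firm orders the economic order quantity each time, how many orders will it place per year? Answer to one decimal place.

N ≈ 55.1 orders per year

Holding cost H = 0.35 × $80.20 = $28.0700 per unit per year.
EOQ = √(2DS/H) = √(2 × 48,000 × 222 / 28.07) ≈ 871.35.
Orders per year = D / Q* = 48,000 / 871.35 ≈ 55.087.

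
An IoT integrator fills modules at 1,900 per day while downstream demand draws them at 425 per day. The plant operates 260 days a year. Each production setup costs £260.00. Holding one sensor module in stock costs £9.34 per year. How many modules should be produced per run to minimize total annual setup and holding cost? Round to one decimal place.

Q* ≈ 2,815.1 modules

Annual demand D = 425 × 260 = 110,500.
Production build-up factor (1 − d/p) = 1 − 425/1,900 = 0.7763.
Q* = √(2DS / (H(1 − d/p))) = √(2 × 110,500 × 260 / (9.34 × 0.7763)).
= √(57,460,000 / 7.2508) ≈ 2815.076.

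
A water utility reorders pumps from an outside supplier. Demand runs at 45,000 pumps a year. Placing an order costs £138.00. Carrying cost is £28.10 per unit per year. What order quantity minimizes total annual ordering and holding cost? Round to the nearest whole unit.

EOQ = √(2DS / H) = √(2 × 45,000 × 138 / 28.1).
= √(12,420,000 / 28.1) = √441,992.8826 ≈ 664.825.

Q* ≈ 665 pumps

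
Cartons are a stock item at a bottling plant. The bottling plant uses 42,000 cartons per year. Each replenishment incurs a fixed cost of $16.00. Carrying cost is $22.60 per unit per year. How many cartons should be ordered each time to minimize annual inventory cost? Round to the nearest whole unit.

EOQ = √(2DS / H) = √(2 × 42,000 × 16 / 22.6).
= √(1,344,000 / 22.6) = √59,469.0265 ≈ 243.863.

Q* ≈ 244 cartons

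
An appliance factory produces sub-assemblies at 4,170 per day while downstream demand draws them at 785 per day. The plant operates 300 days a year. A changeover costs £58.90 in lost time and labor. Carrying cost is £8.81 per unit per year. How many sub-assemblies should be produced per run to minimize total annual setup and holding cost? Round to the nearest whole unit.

Annual demand D = 785 × 300 = 235,500.
Production build-up factor (1 − d/p) = 1 − 785/4,170 = 0.8118.
Q* = √(2DS / (H(1 − d/p))) = √(2 × 235,500 × 58.9 / (8.81 × 0.8118)).
= √(27,741,900 / 7.1515) ≈ 1969.558.

Q* ≈ 1,970 sub-assemblies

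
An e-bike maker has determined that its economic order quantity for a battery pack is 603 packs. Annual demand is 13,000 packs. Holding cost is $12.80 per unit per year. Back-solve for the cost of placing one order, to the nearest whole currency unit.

The basic EOQ model gives Q* = √(2DS/H); rearrange for the unknown.
From Q* = √(2DS/H): S = Q*²H / (2D) = 603² × 12.8 / (2 × 13,000) = 179.0075.

S ≈ $179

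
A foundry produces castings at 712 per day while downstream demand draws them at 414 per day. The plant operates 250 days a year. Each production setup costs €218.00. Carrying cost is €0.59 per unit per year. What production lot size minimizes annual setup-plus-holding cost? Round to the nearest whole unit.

Annual demand D = 414 × 250 = 103,500.
Production build-up factor (1 − d/p) = 1 − 414/712 = 0.4185.
Q* = √(2DS / (H(1 − d/p))) = √(2 × 103,500 × 218 / (0.59 × 0.4185)).
= √(45,126,000 / 0.2469) ≈ 13518.213.

Q* ≈ 13,518 castings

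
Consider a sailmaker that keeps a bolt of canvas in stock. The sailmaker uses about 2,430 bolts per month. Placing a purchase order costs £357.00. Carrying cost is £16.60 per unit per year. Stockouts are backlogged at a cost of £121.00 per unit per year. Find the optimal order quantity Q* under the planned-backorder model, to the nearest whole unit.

Annual demand D = 2,430 × 12 = 29,160.
With planned backorders, Q* = √(2DS/H) · √((H+B)/B).
√(2DS/H) = √(2 × 29,160 × 357 / 16.6) = 1119.925.
√((H+B)/B) = √((16.6+121)/121) = 1.0664.
Q* ≈ 1194.278.

Q* ≈ 1,194 bolts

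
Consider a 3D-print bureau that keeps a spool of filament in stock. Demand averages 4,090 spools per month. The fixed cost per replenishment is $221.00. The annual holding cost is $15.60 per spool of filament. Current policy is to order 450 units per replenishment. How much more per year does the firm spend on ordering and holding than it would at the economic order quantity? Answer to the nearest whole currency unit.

Annual demand D = 4,090 × 12 = 49,080.
EOQ = √(2DS/H) = √(2 × 49,080 × 221 / 15.6) ≈ 1179.24.
Cost at Q* = (D/Q*)S + (Q*/2)H = √(2DSH) ≈ $18,396.10.
Cost at Q = 450: (49,080/450)×221 + (450/2)×15.6 = $24,103.73 + $3,510.00 = $27,613.73.
Excess = $27,613.73 − $18,396.10 = $9,217.64.

Extra cost ≈ $9,218 per year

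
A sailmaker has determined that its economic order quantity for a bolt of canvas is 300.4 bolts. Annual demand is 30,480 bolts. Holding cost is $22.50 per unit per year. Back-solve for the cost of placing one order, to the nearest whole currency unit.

S ≈ $33

Squaring Q* = √(2DS/H) gives Q*² = 2DS/H.
From Q* = √(2DS/H): S = Q*²H / (2D) = 300.4² × 22.5 / (2 × 30,480) = 33.3071.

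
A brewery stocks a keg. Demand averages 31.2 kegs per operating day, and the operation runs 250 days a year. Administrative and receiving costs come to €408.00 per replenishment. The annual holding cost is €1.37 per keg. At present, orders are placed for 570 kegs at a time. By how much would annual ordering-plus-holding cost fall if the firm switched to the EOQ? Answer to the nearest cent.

Extra cost ≈ €3,020.68 per year

Annual demand D = 31.2 × 250 = 7,800.
EOQ = √(2DS/H) = √(2 × 7,800 × 408 / 1.37) ≈ 2155.42.
Cost at Q* = (D/Q*)S + (Q*/2)H = √(2DSH) ≈ €2,952.93.
Cost at Q = 570: (7,800/570)×408 + (570/2)×1.37 = €5,583.16 + €390.45 = €5,973.61.
Excess = €5,973.61 − €2,952.93 = €3,020.68.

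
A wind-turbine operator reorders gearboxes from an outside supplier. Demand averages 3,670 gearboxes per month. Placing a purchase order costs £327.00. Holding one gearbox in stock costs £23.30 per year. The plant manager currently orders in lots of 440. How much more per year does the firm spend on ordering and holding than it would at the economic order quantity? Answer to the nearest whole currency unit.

Extra cost ≈ £11,950 per year

Annual demand D = 3,670 × 12 = 44,040.
EOQ = √(2DS/H) = √(2 × 44,040 × 327 / 23.3) ≈ 1111.82.
Cost at Q* = (D/Q*)S + (Q*/2)H = √(2DSH) ≈ £25,905.41.
Cost at Q = 440: (44,040/440)×327 + (440/2)×23.3 = £32,729.73 + £5,126.00 = £37,855.73.
Excess = £37,855.73 − £25,905.41 = £11,950.32.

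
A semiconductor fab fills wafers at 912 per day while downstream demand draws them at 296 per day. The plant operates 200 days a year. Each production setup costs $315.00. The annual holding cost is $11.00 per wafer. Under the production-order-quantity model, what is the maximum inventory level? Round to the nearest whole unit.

I_max ≈ 1,513 wafers

Annual demand D = 296 × 200 = 59,200.
Production build-up factor (1 − d/p) = 1 − 296/912 = 0.6754.
Q* = √(2DS / (H(1 − d/p))) = √(2 × 59,200 × 315 / (11 × 0.6754)).
= √(37,296,000 / 7.4298) ≈ 2240.484.
Maximum inventory = Q*(1 − d/p) = 2240.484 × 0.6754 ≈ 1513.309.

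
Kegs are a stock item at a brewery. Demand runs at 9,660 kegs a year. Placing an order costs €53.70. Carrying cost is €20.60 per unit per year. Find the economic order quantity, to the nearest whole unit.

EOQ = √(2DS / H) = √(2 × 9,660 × 53.7 / 20.6).
= √(1,037,484 / 20.6) = √50,363.301 ≈ 224.418.

Q* ≈ 224 kegs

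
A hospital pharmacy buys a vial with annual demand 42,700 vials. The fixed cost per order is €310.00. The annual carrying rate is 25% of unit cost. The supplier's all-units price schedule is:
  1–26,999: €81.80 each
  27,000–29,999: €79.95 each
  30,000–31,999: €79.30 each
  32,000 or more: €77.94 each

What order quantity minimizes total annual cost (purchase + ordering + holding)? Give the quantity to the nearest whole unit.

Q* ≈ 1,138 vials

Holding cost per unit per year at price C is H = 0.25·C.
For each price level, check whether its EOQ is feasible; otherwise the best quantity at that price is the breakpoint.
EOQ at €81.80 = 1137.8 (feasible in tier 1): TC = 42,700×€81.80 + (42,700/1137.8)×310 + (1137.8/2)×0.25×€81.80 = €3,516,127.86.
EOQ at €79.95 = 1150.9 < 27000, so use break Q=27000: TC = 42,700×€79.95 + (42,700/27000.0)×310 + (27000.0/2)×0.25×€79.95 = €3,684,186.51.
EOQ at €79.30 = 1155.6 < 30000, so use break Q=30000: TC = 42,700×€79.30 + (42,700/30000.0)×310 + (30000.0/2)×0.25×€79.30 = €3,683,926.23.
EOQ at €77.94 = 1165.6 < 32000, so use break Q=32000: TC = 42,700×€77.94 + (42,700/32000.0)×310 + (32000.0/2)×0.25×€77.94 = €3,640,211.66.
Lowest total cost is €3,516,127.86 at Q = 1137.8.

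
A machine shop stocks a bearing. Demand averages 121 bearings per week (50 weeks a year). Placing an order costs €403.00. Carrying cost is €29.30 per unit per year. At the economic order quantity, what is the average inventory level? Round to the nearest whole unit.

Average inventory ≈ 204 bearings

Annual demand D = 121 × 50 = 6,050.
Q* = √(2DS/H) = √(2 × 6,050 × 403 / 29.3) ≈ 407.95.
Average inventory = Q*/2 ≈ 407.95 / 2 = 203.977.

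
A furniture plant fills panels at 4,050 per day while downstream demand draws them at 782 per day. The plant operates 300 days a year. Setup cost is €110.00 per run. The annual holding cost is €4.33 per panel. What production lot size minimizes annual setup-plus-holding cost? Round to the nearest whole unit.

Annual demand D = 782 × 300 = 234,600.
Production build-up factor (1 − d/p) = 1 − 782/4,050 = 0.8069.
Q* = √(2DS / (H(1 − d/p))) = √(2 × 234,600 × 110 / (4.33 × 0.8069)).
= √(51,612,000 / 3.4939) ≈ 3843.420.

Q* ≈ 3,843 panels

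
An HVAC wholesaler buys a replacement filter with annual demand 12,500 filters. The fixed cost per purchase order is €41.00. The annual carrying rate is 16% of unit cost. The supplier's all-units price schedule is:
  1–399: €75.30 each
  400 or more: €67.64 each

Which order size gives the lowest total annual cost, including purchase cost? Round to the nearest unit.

Holding cost per unit per year at price C is H = 0.16·C.
Evaluate total cost at each tier's feasible EOQ or, if the EOQ is below the tier, at the tier's minimum quantity.
EOQ at €75.30 = 291.7 (feasible in tier 1): TC = 12,500×€75.30 + (12,500/291.7)×41 + (291.7/2)×0.16×€75.30 = €944,764.14.
EOQ at €67.64 = 307.8 < 400, so use break Q=400: TC = 12,500×€67.64 + (12,500/400.0)×41 + (400.0/2)×0.16×€67.64 = €848,945.73.
Lowest total cost is €848,945.73 at Q = 400.0.

Q* ≈ 400 filters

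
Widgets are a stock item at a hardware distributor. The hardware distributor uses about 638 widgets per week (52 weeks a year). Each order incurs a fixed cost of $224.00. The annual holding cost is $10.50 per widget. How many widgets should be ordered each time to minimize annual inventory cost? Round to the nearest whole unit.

Q* ≈ 1,190 widgets

Annual demand D = 638 × 52 = 33,176.
EOQ = √(2DS / H) = √(2 × 33,176 × 224 / 10.5).
= √(14,862,848 / 10.5) = √1,415,509.3333 ≈ 1189.752.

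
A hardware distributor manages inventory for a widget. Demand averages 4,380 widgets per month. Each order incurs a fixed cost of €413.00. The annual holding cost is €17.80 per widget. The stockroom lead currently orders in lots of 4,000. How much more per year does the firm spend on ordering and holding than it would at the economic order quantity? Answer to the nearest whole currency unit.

Annual demand D = 4,380 × 12 = 52,560.
EOQ = √(2DS/H) = √(2 × 52,560 × 413 / 17.8) ≈ 1561.74.
Cost at Q* = (D/Q*)S + (Q*/2)H = √(2DSH) ≈ €27,798.91.
Cost at Q = 4,000: (52,560/4,000)×413 + (4,000/2)×17.8 = €5,426.82 + €35,600.00 = €41,026.82.
Excess = €41,026.82 − €27,798.91 = €13,227.91.

Extra cost ≈ €13,228 per year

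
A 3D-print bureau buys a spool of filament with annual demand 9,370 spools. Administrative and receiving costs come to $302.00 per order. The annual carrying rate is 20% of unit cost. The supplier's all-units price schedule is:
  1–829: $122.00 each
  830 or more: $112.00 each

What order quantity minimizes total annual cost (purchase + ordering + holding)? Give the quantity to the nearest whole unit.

Holding cost per unit per year at price C is H = 0.20·C.
Evaluate total cost at each tier's feasible EOQ or, if the EOQ is below the tier, at the tier's minimum quantity.
EOQ at $122.00 = 481.6 (feasible in tier 1): TC = 9,370×$122.00 + (9,370/481.6)×302 + (481.6/2)×0.20×$122.00 = $1,154,891.23.
EOQ at $112.00 = 502.6 < 830, so use break Q=830: TC = 9,370×$112.00 + (9,370/830.0)×302 + (830.0/2)×0.20×$112.00 = $1,062,145.33.
Lowest total cost is $1,062,145.33 at Q = 830.0.

Q* ≈ 830 spools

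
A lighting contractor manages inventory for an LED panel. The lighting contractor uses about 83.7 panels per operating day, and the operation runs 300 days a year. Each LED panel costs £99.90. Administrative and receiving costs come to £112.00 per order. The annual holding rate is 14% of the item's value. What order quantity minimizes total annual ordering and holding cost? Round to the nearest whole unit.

Q* ≈ 634 panels

Annual demand D = 83.7 × 300 = 25,110.
Holding cost H = 0.14 × £99.90 = £13.9860 per unit per year.
EOQ = √(2DS / H) = √(2 × 25,110 × 112 / 13.986).
= √(5,624,640 / 13.986) = √402,162.1622 ≈ 634.163.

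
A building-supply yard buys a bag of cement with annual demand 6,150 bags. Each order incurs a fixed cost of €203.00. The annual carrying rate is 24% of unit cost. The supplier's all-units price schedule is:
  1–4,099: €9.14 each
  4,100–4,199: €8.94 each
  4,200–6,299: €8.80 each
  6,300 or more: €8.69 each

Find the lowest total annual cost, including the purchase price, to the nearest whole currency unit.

Holding cost per unit per year at price C is H = 0.24·C.
Evaluate total cost at each tier's feasible EOQ or, if the EOQ is below the tier, at the tier's minimum quantity.
EOQ at €9.14 = 1066.9 (feasible in tier 1): TC = 6,150×€9.14 + (6,150/1066.9)×203 + (1066.9/2)×0.24×€9.14 = €58,551.34.
EOQ at €8.94 = 1078.8 < 4100, so use break Q=4100: TC = 6,150×€8.94 + (6,150/4100.0)×203 + (4100.0/2)×0.24×€8.94 = €59,683.98.
EOQ at €8.80 = 1087.3 < 4200, so use break Q=4200: TC = 6,150×€8.80 + (6,150/4200.0)×203 + (4200.0/2)×0.24×€8.80 = €58,852.45.
EOQ at €8.69 = 1094.2 < 6300, so use break Q=6300: TC = 6,150×€8.69 + (6,150/6300.0)×203 + (6300.0/2)×0.24×€8.69 = €60,211.31.
Lowest total cost among the candidates is at Q = 1066.9.

TC* ≈ €58,551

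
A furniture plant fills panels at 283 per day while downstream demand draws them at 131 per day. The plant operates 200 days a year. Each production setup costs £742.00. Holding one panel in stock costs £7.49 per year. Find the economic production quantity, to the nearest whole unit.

Q* ≈ 3,109 panels

Annual demand D = 131 × 200 = 26,200.
Production build-up factor (1 − d/p) = 1 − 131/283 = 0.5371.
Q* = √(2DS / (H(1 − d/p))) = √(2 × 26,200 × 742 / (7.49 × 0.5371)).
= √(38,880,800 / 4.0229) ≈ 3108.838.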